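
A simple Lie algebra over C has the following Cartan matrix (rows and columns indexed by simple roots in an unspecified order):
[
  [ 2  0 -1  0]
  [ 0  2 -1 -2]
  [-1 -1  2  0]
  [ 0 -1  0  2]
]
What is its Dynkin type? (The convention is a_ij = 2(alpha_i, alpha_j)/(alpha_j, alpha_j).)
B_4

The matrix has rank 4 with 2's on the diagonal. Reading the off-diagonal entries as Dynkin edges (a single edge where a_ij = a_ji = -1; a double or triple edge where a_ij * a_ji = 2 or 3), the diagram is a chain of 4 nodes with a double edge at one end; the terminal node there is the unique short simple root (B_4). One simple-root ordering that puts it in standard form is (alpha_1, alpha_3, alpha_2, alpha_4). So the algebra is type B_4, i.e. so(9).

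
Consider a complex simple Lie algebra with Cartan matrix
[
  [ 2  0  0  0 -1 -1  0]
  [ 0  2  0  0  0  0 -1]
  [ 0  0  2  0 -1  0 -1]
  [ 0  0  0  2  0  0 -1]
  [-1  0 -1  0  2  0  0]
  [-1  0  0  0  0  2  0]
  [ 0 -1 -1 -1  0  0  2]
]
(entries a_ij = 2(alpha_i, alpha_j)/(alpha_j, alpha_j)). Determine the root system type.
The matrix has rank 7 with 2's on the diagonal. Reading the off-diagonal entries as Dynkin edges (a single edge where a_ij = a_ji = -1; a double or triple edge where a_ij * a_ji = 2 or 3), the diagram is a chain of 5 nodes with a fork of two nodes at one end (D_7). One simple-root ordering that puts it in standard form is (alpha_6, alpha_1, alpha_5, alpha_3, alpha_7, alpha_2, alpha_4). So the algebra is type D_7, i.e. so(14).

D_7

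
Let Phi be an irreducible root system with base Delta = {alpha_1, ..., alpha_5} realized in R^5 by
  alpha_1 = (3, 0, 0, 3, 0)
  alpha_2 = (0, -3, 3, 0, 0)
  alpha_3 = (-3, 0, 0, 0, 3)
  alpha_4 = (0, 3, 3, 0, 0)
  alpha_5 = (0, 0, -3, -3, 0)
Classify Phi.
Compute the Cartan integers a_ij = 2(alpha_i, alpha_j)/(alpha_j, alpha_j); the resulting 5x5 Cartan matrix is
[[2, 0, -1, 0, -1], [0, 2, 0, 0, -1], [-1, 0, 2, 0, 0], [0, 0, 0, 2, -1], [-1, -1, 0, -1, 2]].
All simple roots have the same length, so the diagram is simply laced. The associated Dynkin diagram is a chain of 3 nodes with a fork of two nodes at one end (D_5), so the type is D_5 (the algebra so(10)).

type D_5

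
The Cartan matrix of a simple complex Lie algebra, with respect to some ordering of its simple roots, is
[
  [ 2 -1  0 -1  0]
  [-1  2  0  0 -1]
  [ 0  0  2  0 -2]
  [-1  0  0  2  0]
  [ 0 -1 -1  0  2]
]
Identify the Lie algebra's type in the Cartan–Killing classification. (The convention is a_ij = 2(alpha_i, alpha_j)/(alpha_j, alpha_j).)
type C_5

The matrix has rank 5 with 2's on the diagonal. Reading the off-diagonal entries as Dynkin edges (a single edge where a_ij = a_ji = -1; a double or triple edge where a_ij * a_ji = 2 or 3), the diagram is a chain of 5 nodes with a double edge at one end; the terminal node there is the unique long simple root (C_5). One simple-root ordering that puts it in standard form is (alpha_4, alpha_1, alpha_2, alpha_5, alpha_3). So the algebra is type C_5, i.e. sp(10).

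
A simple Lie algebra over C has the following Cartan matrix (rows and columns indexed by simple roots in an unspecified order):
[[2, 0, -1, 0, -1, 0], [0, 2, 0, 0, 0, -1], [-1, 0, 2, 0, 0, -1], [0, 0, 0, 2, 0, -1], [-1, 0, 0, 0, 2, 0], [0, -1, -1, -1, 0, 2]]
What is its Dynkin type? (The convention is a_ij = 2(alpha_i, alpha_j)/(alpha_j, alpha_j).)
The matrix has rank 6 with 2's on the diagonal. Reading the off-diagonal entries as Dynkin edges (a single edge where a_ij = a_ji = -1; a double or triple edge where a_ij * a_ji = 2 or 3), the diagram is a chain of 4 nodes with a fork of two nodes at one end (D_6). One simple-root ordering that puts it in standard form is (alpha_5, alpha_1, alpha_3, alpha_6, alpha_4, alpha_2). So the algebra is type D_6, i.e. so(12).

type D_6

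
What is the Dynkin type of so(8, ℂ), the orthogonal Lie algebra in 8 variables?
D_4

This is so(8) with 8 even, which has dimension 8(8-1)/2 = 28 and rank 8/2 = 4. In the classification of classical Lie algebras, the orthogonal algebra so(2n) in an even number of variables has type D_n; here n = 4, so the Dynkin diagram is a chain of 2 nodes with a fork of two nodes at one end (D_4). Hence the type is D_4.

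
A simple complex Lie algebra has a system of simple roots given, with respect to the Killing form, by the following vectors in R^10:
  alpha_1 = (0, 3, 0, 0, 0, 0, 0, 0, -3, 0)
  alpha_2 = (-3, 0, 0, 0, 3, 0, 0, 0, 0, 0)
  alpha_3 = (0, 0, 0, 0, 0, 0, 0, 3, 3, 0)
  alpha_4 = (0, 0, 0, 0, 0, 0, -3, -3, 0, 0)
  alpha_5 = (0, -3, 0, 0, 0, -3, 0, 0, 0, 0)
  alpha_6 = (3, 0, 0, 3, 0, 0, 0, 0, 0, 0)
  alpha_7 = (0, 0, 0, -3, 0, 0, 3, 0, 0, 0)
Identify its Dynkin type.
type A_7

Compute the Cartan integers a_ij = 2(alpha_i, alpha_j)/(alpha_j, alpha_j); the resulting 7x7 Cartan matrix is
[[2, 0, -1, 0, -1, 0, 0], [0, 2, 0, 0, 0, -1, 0], [-1, 0, 2, -1, 0, 0, 0], [0, 0, -1, 2, 0, 0, -1], [-1, 0, 0, 0, 2, 0, 0], [0, -1, 0, 0, 0, 2, -1], [0, 0, 0, -1, 0, -1, 2]].
All simple roots have the same length, so the diagram is simply laced. The associated Dynkin diagram is a chain of 7 nodes with single edges (A_7), so the type is A_7 (the algebra sl(8)).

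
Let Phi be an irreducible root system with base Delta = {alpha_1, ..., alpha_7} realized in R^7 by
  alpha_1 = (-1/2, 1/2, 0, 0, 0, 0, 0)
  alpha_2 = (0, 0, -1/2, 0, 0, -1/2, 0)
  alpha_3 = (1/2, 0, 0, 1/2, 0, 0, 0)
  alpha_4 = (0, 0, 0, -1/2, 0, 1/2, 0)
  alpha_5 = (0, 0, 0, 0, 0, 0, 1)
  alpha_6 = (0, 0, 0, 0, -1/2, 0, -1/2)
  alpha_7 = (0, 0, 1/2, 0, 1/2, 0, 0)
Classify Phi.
Compute the Cartan integers a_ij = 2(alpha_i, alpha_j)/(alpha_j, alpha_j); the resulting 7x7 Cartan matrix is
[[2, 0, -1, 0, 0, 0, 0], [0, 2, 0, -1, 0, 0, -1], [-1, 0, 2, -1, 0, 0, 0], [0, -1, -1, 2, 0, 0, 0], [0, 0, 0, 0, 2, -2, 0], [0, 0, 0, 0, -1, 2, -1], [0, -1, 0, 0, 0, -1, 2]].
The roots have two lengths (squared-length ratio 2:1); the short ones are alpha_{1,2,3,4,6,7}. The associated Dynkin diagram is a chain of 7 nodes with a double edge at one end; the terminal node there is the unique long simple root (C_7), so the type is C_7 (the algebra sp(14)).

type C_7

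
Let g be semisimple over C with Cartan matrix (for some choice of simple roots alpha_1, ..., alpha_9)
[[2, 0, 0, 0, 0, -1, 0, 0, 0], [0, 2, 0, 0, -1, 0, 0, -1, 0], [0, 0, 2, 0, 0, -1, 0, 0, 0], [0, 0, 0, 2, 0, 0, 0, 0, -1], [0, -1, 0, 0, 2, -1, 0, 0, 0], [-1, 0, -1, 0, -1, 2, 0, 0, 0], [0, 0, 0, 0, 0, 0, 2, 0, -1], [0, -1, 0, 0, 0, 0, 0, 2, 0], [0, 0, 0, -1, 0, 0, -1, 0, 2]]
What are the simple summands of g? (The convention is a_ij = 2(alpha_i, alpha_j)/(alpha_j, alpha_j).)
The diagram associated to this matrix has two connected components: the simple roots {alpha_4, alpha_7, alpha_9} form a chain of 3 nodes with single edges (A_3), and {alpha_1, alpha_2, alpha_3, alpha_5, alpha_6, alpha_8} form a chain of 4 nodes with a fork of two nodes at one end (D_6). A semisimple Lie algebra decomposes uniquely as the direct sum of simple ideals, one per connected component of its Dynkin diagram, so g ≅ A_3 ⊕ D_6 (dimension 15 + 66 = 81).

A_3 (sl(4)) + D_6 (so(12))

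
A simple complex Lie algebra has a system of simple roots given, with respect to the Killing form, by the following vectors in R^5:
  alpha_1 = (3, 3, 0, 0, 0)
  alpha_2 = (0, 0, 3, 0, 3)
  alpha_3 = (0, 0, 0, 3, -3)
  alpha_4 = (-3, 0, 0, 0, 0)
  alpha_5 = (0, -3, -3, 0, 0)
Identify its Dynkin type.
Compute the Cartan integers a_ij = 2(alpha_i, alpha_j)/(alpha_j, alpha_j); the resulting 5x5 Cartan matrix is
[[2, 0, 0, -2, -1], [0, 2, -1, 0, -1], [0, -1, 2, 0, 0], [-1, 0, 0, 2, 0], [-1, -1, 0, 0, 2]].
The roots have two lengths (squared-length ratio 2:1); the short ones are alpha_{4}. The associated Dynkin diagram is a chain of 5 nodes with a double edge at one end; the terminal node there is the unique short simple root (B_5), so the type is B_5 (the algebra so(11)).

B_5 (so(11))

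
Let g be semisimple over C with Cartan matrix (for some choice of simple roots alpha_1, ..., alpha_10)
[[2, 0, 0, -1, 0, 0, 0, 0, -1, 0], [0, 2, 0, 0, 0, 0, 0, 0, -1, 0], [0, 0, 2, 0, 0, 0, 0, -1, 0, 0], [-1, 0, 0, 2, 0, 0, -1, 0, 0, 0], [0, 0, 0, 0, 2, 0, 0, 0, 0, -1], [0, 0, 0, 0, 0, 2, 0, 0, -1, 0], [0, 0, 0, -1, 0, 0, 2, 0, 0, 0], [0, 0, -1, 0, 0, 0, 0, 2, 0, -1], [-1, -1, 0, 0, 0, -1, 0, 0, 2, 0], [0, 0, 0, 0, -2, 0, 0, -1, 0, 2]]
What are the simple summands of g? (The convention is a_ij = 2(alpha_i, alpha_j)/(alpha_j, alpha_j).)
type B_4 + type D_6

The diagram associated to this matrix has two connected components: the simple roots {alpha_3, alpha_5, alpha_8, alpha_10} form a chain of 4 nodes with a double edge at one end; the terminal node there is the unique short simple root (B_4), and {alpha_1, alpha_2, alpha_4, alpha_6, alpha_7, alpha_9} form a chain of 4 nodes with a fork of two nodes at one end (D_6). A semisimple Lie algebra decomposes uniquely as the direct sum of simple ideals, one per connected component of its Dynkin diagram, so g ≅ B_4 ⊕ D_6 (dimension 36 + 66 = 102).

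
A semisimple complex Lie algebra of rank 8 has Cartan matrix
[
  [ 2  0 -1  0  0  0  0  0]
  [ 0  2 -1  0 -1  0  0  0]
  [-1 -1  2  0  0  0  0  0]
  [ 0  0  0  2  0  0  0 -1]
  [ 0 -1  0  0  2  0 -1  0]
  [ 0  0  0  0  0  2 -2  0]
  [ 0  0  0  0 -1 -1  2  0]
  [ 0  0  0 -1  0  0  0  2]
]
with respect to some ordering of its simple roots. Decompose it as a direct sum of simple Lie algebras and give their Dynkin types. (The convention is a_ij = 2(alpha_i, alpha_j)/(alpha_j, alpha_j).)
The diagram associated to this matrix has two connected components: the simple roots {alpha_4, alpha_8} form a chain of 2 nodes with single edges (A_2), and {alpha_1, alpha_2, alpha_3, alpha_5, alpha_6, alpha_7} form a chain of 6 nodes with a double edge at one end; the terminal node there is the unique long simple root (C_6). A semisimple Lie algebra decomposes uniquely as the direct sum of simple ideals, one per connected component of its Dynkin diagram, so g ≅ A_2 ⊕ C_6 (dimension 8 + 78 = 86).

A_2 (sl(3)) + C_6 (sp(12))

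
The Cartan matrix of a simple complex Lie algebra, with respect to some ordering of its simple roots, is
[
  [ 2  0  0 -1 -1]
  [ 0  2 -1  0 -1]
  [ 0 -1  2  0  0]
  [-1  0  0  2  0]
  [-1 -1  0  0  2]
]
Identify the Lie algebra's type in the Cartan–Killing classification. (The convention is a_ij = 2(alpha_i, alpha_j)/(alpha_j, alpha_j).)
The matrix has rank 5 with 2's on the diagonal. Reading the off-diagonal entries as Dynkin edges (a single edge where a_ij = a_ji = -1; a double or triple edge where a_ij * a_ji = 2 or 3), the diagram is a chain of 5 nodes with single edges (A_5). One simple-root ordering that puts it in standard form is (alpha_4, alpha_1, alpha_5, alpha_2, alpha_3). So the algebra is type A_5, i.e. sl(6).

A_5 (sl(6))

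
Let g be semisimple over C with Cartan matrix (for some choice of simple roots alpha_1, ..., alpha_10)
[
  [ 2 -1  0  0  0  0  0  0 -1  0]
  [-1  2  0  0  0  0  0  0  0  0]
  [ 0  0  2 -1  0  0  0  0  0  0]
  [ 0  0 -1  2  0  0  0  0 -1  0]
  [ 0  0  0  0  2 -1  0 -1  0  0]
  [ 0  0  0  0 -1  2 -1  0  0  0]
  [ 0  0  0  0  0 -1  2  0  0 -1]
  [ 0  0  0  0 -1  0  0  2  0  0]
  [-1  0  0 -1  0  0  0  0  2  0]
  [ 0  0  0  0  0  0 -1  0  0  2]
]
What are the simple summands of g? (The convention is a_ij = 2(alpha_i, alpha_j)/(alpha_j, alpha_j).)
The diagram associated to this matrix has two connected components: the simple roots {alpha_1, alpha_2, alpha_3, alpha_4, alpha_9} form a chain of 5 nodes with single edges (A_5), and {alpha_5, alpha_6, alpha_7, alpha_8, alpha_10} form a chain of 5 nodes with single edges (A_5). A semisimple Lie algebra decomposes uniquely as the direct sum of simple ideals, one per connected component of its Dynkin diagram, so g ≅ A_5 ⊕ A_5 (dimension 35 + 35 = 70).

type A_5 + type A_5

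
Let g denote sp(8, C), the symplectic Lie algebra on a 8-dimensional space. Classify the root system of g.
type C_4

This is sp(8), which has dimension 8(8+1)/2 = 36 and rank 8/2 = 4. In the classification of classical Lie algebras, the symplectic algebra sp(2n) has type C_n; here n = 4, so the Dynkin diagram is a chain of 4 nodes with a double edge at one end; the terminal node there is the unique long simple root (C_4). Hence the type is C_4.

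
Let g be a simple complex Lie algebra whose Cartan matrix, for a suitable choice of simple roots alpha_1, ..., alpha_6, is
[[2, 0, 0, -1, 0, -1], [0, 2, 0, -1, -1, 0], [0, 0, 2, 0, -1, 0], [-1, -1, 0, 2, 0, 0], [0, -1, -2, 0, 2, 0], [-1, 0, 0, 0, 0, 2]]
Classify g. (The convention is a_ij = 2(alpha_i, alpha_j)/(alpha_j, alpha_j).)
The matrix has rank 6 with 2's on the diagonal. Reading the off-diagonal entries as Dynkin edges (a single edge where a_ij = a_ji = -1; a double or triple edge where a_ij * a_ji = 2 or 3), the diagram is a chain of 6 nodes with a double edge at one end; the terminal node there is the unique short simple root (B_6). One simple-root ordering that puts it in standard form is (alpha_6, alpha_1, alpha_4, alpha_2, alpha_5, alpha_3). So the algebra is type B_6, i.e. so(13).

type B_6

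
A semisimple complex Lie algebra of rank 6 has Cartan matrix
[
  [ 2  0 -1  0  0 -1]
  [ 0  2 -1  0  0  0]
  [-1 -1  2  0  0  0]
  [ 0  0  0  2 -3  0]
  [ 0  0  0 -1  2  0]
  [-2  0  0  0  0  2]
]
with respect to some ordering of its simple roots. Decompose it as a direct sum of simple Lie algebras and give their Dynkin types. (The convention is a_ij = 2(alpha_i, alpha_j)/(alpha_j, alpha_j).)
C_4 (sp(8)) + G_2

The diagram associated to this matrix has two connected components: the simple roots {alpha_1, alpha_2, alpha_3, alpha_6} form a chain of 4 nodes with a double edge at one end; the terminal node there is the unique long simple root (C_4), and {alpha_4, alpha_5} form two nodes joined by a triple edge (G_2). A semisimple Lie algebra decomposes uniquely as the direct sum of simple ideals, one per connected component of its Dynkin diagram, so g ≅ C_4 ⊕ G_2 (dimension 36 + 14 = 50).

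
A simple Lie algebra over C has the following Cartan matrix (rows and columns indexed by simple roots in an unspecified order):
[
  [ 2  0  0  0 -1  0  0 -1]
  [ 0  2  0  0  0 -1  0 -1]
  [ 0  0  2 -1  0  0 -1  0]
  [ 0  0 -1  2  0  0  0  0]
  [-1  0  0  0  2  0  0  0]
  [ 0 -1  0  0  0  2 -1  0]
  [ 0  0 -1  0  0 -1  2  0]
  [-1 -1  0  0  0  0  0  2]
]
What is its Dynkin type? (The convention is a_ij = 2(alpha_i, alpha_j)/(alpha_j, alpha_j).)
The matrix has rank 8 with 2's on the diagonal. Reading the off-diagonal entries as Dynkin edges (a single edge where a_ij = a_ji = -1; a double or triple edge where a_ij * a_ji = 2 or 3), the diagram is a chain of 8 nodes with single edges (A_8). One simple-root ordering that puts it in standard form is (alpha_5, alpha_1, alpha_8, alpha_2, alpha_6, alpha_7, alpha_3, alpha_4). So the algebra is type A_8, i.e. sl(9).

A_8 (sl(9))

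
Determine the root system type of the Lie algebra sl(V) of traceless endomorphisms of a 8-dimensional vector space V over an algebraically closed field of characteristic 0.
type A_7

This is sl(8), which has dimension 8^2 - 1 = 63 and rank 8 - 1 = 7 (a Cartan subalgebra is the diagonal traceless matrices). In the classification of classical Lie algebras, the special linear algebra sl(n+1) has type A_n; here n = 7, so the Dynkin diagram is a chain of 7 nodes with single edges (A_7). Hence the type is A_7.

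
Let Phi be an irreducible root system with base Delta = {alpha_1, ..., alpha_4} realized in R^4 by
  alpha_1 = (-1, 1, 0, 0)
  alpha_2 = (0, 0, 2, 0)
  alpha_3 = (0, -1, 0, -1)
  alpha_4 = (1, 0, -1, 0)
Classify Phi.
Compute the Cartan integers a_ij = 2(alpha_i, alpha_j)/(alpha_j, alpha_j); the resulting 4x4 Cartan matrix is
[[2, 0, -1, -1], [0, 2, 0, -2], [-1, 0, 2, 0], [-1, -1, 0, 2]].
The roots have two lengths (squared-length ratio 2:1); the short ones are alpha_{1,3,4}. The associated Dynkin diagram is a chain of 4 nodes with a double edge at one end; the terminal node there is the unique long simple root (C_4), so the type is C_4 (the algebra sp(8)).

C4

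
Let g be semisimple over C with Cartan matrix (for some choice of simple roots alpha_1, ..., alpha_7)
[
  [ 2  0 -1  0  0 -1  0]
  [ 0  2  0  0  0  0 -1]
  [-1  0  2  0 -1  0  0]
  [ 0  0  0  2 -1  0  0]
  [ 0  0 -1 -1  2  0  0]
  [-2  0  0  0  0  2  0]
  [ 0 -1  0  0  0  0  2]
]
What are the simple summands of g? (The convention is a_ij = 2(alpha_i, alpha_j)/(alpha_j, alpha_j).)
type A_2 ⊕ type C_5

The diagram associated to this matrix has two connected components: the simple roots {alpha_2, alpha_7} form a chain of 2 nodes with single edges (A_2), and {alpha_1, alpha_3, alpha_4, alpha_5, alpha_6} form a chain of 5 nodes with a double edge at one end; the terminal node there is the unique long simple root (C_5). A semisimple Lie algebra decomposes uniquely as the direct sum of simple ideals, one per connected component of its Dynkin diagram, so g ≅ A_2 ⊕ C_5 (dimension 8 + 55 = 63).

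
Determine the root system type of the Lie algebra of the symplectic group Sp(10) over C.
This is sp(10), which has dimension 10(10+1)/2 = 55 and rank 10/2 = 5. In the classification of classical Lie algebras, the symplectic algebra sp(2n) has type C_n; here n = 5, so the Dynkin diagram is a chain of 5 nodes with a double edge at one end; the terminal node there is the unique long simple root (C_5). Hence the type is C_5.

C_5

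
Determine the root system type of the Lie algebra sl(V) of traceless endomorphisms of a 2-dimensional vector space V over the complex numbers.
A_1

This is sl(2), which has dimension 2^2 - 1 = 3 and rank 2 - 1 = 1 (a Cartan subalgebra is the diagonal traceless matrices). In the classification of classical Lie algebras, the special linear algebra sl(n+1) has type A_n; here n = 1, so the Dynkin diagram is a chain of 1 nodes with single edges (A_1). Hence the type is A_1.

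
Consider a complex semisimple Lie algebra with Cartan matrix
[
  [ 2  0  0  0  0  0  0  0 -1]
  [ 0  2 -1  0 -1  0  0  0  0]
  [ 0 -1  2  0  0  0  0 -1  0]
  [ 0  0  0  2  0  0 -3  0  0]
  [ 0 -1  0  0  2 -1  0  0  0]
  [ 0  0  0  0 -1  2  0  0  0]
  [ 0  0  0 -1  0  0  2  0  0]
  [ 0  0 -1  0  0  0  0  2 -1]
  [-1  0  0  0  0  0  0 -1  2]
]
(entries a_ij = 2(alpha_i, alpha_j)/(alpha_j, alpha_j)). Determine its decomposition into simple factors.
The diagram associated to this matrix has two connected components: the simple roots {alpha_1, alpha_2, alpha_3, alpha_5, alpha_6, alpha_8, alpha_9} form a chain of 7 nodes with single edges (A_7), and {alpha_4, alpha_7} form two nodes joined by a triple edge (G_2). A semisimple Lie algebra decomposes uniquely as the direct sum of simple ideals, one per connected component of its Dynkin diagram, so g ≅ A_7 ⊕ G_2 (dimension 63 + 14 = 77).

A_7 (sl(8)) + G_2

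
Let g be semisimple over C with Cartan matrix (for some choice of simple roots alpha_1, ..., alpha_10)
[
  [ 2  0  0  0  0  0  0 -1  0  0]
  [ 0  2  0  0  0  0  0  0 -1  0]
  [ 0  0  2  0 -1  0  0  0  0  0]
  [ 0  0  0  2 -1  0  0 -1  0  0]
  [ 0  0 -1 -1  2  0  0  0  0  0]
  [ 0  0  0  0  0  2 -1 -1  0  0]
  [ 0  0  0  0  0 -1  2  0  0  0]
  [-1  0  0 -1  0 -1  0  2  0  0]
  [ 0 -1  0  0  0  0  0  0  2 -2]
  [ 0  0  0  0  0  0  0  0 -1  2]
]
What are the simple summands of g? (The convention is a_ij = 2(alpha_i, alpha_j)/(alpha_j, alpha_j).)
The diagram associated to this matrix has two connected components: the simple roots {alpha_2, alpha_9, alpha_10} form a chain of 3 nodes with a double edge at one end; the terminal node there is the unique short simple root (B_3), and {alpha_1, alpha_3, alpha_4, alpha_5, alpha_6, alpha_7, alpha_8} form a chain of 6 nodes with one extra node attached to the third node from one end (E_7). A semisimple Lie algebra decomposes uniquely as the direct sum of simple ideals, one per connected component of its Dynkin diagram, so g ≅ B_3 ⊕ E_7 (dimension 21 + 133 = 154).

type B_3 ⊕ type E_7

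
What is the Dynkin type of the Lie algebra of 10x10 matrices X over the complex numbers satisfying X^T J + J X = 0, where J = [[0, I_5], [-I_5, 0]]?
C_5

This is sp(10), which has dimension 10(10+1)/2 = 55 and rank 10/2 = 5. In the classification of classical Lie algebras, the symplectic algebra sp(2n) has type C_n; here n = 5, so the Dynkin diagram is a chain of 5 nodes with a double edge at one end; the terminal node there is the unique long simple root (C_5). Hence the type is C_5.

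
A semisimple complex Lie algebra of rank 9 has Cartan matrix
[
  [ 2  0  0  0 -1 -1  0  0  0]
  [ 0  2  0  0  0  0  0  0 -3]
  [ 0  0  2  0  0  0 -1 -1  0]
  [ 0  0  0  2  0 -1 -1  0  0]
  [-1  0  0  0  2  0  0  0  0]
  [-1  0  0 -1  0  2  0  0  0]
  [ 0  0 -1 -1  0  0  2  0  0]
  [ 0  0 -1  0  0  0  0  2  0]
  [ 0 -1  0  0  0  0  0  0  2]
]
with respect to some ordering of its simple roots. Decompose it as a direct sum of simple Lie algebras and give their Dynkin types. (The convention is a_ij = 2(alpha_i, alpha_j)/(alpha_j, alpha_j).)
A7 ⊕ G2

The diagram associated to this matrix has two connected components: the simple roots {alpha_1, alpha_3, alpha_4, alpha_5, alpha_6, alpha_7, alpha_8} form a chain of 7 nodes with single edges (A_7), and {alpha_2, alpha_9} form two nodes joined by a triple edge (G_2). A semisimple Lie algebra decomposes uniquely as the direct sum of simple ideals, one per connected component of its Dynkin diagram, so g ≅ A_7 ⊕ G_2 (dimension 63 + 14 = 77).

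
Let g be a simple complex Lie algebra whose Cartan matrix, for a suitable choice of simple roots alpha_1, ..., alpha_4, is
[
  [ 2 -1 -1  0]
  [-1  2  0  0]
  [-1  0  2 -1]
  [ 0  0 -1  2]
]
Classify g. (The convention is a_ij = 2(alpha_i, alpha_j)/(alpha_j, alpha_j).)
The matrix has rank 4 with 2's on the diagonal. Reading the off-diagonal entries as Dynkin edges (a single edge where a_ij = a_ji = -1; a double or triple edge where a_ij * a_ji = 2 or 3), the diagram is a chain of 4 nodes with single edges (A_4). One simple-root ordering that puts it in standard form is (alpha_2, alpha_1, alpha_3, alpha_4). So the algebra is type A_4, i.e. sl(5).

A_4 (sl(5))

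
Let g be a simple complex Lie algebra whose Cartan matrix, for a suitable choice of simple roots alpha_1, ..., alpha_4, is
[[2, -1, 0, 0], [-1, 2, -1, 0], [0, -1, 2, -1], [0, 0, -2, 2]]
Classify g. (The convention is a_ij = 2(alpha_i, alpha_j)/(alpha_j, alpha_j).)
C_4 (sp(8))

The matrix has rank 4 with 2's on the diagonal. Reading the off-diagonal entries as Dynkin edges (a single edge where a_ij = a_ji = -1; a double or triple edge where a_ij * a_ji = 2 or 3), the diagram is a chain of 4 nodes with a double edge at one end; the terminal node there is the unique long simple root (C_4). One simple-root ordering that puts it in standard form is (alpha_1, alpha_2, alpha_3, alpha_4). So the algebra is type C_4, i.e. sp(8).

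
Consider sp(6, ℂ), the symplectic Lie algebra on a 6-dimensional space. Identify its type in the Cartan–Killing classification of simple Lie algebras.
This is sp(6), which has dimension 6(6+1)/2 = 21 and rank 6/2 = 3. In the classification of classical Lie algebras, the symplectic algebra sp(2n) has type C_n; here n = 3, so the Dynkin diagram is a chain of 3 nodes with a double edge at one end; the terminal node there is the unique long simple root (C_3). Hence the type is C_3.

C_3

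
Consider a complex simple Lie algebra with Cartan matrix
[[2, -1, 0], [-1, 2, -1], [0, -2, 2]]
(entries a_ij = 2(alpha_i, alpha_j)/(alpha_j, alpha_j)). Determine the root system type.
The matrix has rank 3 with 2's on the diagonal. Reading the off-diagonal entries as Dynkin edges (a single edge where a_ij = a_ji = -1; a double or triple edge where a_ij * a_ji = 2 or 3), the diagram is a chain of 3 nodes with a double edge at one end; the terminal node there is the unique long simple root (C_3). One simple-root ordering that puts it in standard form is (alpha_1, alpha_2, alpha_3). So the algebra is type C_3, i.e. sp(6).

C3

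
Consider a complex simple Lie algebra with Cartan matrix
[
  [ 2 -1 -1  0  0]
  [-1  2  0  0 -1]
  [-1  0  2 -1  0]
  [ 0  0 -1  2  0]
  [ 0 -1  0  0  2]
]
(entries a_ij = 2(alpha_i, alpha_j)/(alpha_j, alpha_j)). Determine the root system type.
type A_5

The matrix has rank 5 with 2's on the diagonal. Reading the off-diagonal entries as Dynkin edges (a single edge where a_ij = a_ji = -1; a double or triple edge where a_ij * a_ji = 2 or 3), the diagram is a chain of 5 nodes with single edges (A_5). One simple-root ordering that puts it in standard form is (alpha_4, alpha_3, alpha_1, alpha_2, alpha_5). So the algebra is type A_5, i.e. sl(6).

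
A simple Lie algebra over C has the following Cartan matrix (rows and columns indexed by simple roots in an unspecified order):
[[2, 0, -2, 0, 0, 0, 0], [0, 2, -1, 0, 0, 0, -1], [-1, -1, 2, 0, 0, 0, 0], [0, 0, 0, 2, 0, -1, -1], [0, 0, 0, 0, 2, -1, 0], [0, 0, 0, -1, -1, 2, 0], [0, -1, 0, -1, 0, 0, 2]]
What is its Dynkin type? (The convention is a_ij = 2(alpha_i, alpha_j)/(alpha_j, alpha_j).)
C_7

The matrix has rank 7 with 2's on the diagonal. Reading the off-diagonal entries as Dynkin edges (a single edge where a_ij = a_ji = -1; a double or triple edge where a_ij * a_ji = 2 or 3), the diagram is a chain of 7 nodes with a double edge at one end; the terminal node there is the unique long simple root (C_7). One simple-root ordering that puts it in standard form is (alpha_5, alpha_6, alpha_4, alpha_7, alpha_2, alpha_3, alpha_1). So the algebra is type C_7, i.e. sp(14).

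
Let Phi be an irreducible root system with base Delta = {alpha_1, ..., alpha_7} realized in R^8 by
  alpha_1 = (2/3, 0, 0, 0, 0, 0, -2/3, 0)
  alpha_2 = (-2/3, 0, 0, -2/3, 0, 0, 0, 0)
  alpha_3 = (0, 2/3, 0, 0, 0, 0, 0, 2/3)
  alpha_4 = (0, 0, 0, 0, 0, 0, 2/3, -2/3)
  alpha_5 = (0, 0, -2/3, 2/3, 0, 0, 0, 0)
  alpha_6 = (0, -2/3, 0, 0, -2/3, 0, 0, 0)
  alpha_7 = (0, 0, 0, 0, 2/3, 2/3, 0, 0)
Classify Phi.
Compute the Cartan integers a_ij = 2(alpha_i, alpha_j)/(alpha_j, alpha_j); the resulting 7x7 Cartan matrix is
[[2, -1, 0, -1, 0, 0, 0], [-1, 2, 0, 0, -1, 0, 0], [0, 0, 2, -1, 0, -1, 0], [-1, 0, -1, 2, 0, 0, 0], [0, -1, 0, 0, 2, 0, 0], [0, 0, -1, 0, 0, 2, -1], [0, 0, 0, 0, 0, -1, 2]].
All simple roots have the same length, so the diagram is simply laced. The associated Dynkin diagram is a chain of 7 nodes with single edges (A_7), so the type is A_7 (the algebra sl(8)).

type A_7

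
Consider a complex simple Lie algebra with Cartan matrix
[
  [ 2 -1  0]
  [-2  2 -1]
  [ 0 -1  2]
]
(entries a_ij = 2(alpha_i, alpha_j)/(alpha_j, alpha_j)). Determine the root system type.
The matrix has rank 3 with 2's on the diagonal. Reading the off-diagonal entries as Dynkin edges (a single edge where a_ij = a_ji = -1; a double or triple edge where a_ij * a_ji = 2 or 3), the diagram is a chain of 3 nodes with a double edge at one end; the terminal node there is the unique short simple root (B_3). One simple-root ordering that puts it in standard form is (alpha_3, alpha_2, alpha_1). So the algebra is type B_3, i.e. so(7).

B3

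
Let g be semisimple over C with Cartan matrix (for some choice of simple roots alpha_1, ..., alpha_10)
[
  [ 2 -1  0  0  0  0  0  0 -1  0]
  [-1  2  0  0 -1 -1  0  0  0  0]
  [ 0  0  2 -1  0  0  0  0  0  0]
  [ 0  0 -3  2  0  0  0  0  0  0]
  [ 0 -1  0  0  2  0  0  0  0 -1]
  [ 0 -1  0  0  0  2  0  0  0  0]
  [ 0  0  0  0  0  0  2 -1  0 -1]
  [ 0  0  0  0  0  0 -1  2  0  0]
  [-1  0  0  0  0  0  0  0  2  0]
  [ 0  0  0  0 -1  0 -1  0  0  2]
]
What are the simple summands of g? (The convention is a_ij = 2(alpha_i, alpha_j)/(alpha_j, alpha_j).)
E_8 + G_2

The diagram associated to this matrix has two connected components: the simple roots {alpha_1, alpha_2, alpha_5, alpha_6, alpha_7, alpha_8, alpha_9, alpha_10} form a chain of 7 nodes with one extra node attached to the third node from one end (E_8), and {alpha_3, alpha_4} form two nodes joined by a triple edge (G_2). A semisimple Lie algebra decomposes uniquely as the direct sum of simple ideals, one per connected component of its Dynkin diagram, so g ≅ E_8 ⊕ G_2 (dimension 248 + 14 = 262).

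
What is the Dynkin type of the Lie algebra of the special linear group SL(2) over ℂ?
This is sl(2), which has dimension 2^2 - 1 = 3 and rank 2 - 1 = 1 (a Cartan subalgebra is the diagonal traceless matrices). In the classification of classical Lie algebras, the special linear algebra sl(n+1) has type A_n; here n = 1, so the Dynkin diagram is a chain of 1 nodes with single edges (A_1). Hence the type is A_1.

type A_1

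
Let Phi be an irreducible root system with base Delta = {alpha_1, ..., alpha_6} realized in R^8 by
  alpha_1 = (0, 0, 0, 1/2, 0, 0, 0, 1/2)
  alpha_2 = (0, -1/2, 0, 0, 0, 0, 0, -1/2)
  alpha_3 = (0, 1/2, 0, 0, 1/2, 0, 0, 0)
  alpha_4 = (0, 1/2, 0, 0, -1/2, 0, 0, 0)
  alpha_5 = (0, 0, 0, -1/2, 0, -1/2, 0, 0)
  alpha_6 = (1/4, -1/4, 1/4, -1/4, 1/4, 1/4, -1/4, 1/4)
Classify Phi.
E6

Compute the Cartan integers a_ij = 2(alpha_i, alpha_j)/(alpha_j, alpha_j); the resulting 6x6 Cartan matrix is
[[2, -1, 0, 0, -1, 0], [-1, 2, -1, -1, 0, 0], [0, -1, 2, 0, 0, 0], [0, -1, 0, 2, 0, -1], [-1, 0, 0, 0, 2, 0], [0, 0, 0, -1, 0, 2]].
All simple roots have the same length, so the diagram is simply laced. The associated Dynkin diagram is a chain of 5 nodes with one extra node attached to the third node from one end (E_6), so the type is E_6.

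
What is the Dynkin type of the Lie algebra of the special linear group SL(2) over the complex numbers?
type A_1

This is sl(2), which has dimension 2^2 - 1 = 3 and rank 2 - 1 = 1 (a Cartan subalgebra is the diagonal traceless matrices). In the classification of classical Lie algebras, the special linear algebra sl(n+1) has type A_n; here n = 1, so the Dynkin diagram is a chain of 1 nodes with single edges (A_1). Hence the type is A_1.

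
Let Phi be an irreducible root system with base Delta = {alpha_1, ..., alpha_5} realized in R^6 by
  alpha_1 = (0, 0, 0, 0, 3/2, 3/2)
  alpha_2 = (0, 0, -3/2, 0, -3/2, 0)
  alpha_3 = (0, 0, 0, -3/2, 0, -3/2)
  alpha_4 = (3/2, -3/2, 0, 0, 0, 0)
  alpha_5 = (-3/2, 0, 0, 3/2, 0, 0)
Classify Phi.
Compute the Cartan integers a_ij = 2(alpha_i, alpha_j)/(alpha_j, alpha_j); the resulting 5x5 Cartan matrix is
[[2, -1, -1, 0, 0], [-1, 2, 0, 0, 0], [-1, 0, 2, 0, -1], [0, 0, 0, 2, -1], [0, 0, -1, -1, 2]].
All simple roots have the same length, so the diagram is simply laced. The associated Dynkin diagram is a chain of 5 nodes with single edges (A_5), so the type is A_5 (the algebra sl(6)).

A_5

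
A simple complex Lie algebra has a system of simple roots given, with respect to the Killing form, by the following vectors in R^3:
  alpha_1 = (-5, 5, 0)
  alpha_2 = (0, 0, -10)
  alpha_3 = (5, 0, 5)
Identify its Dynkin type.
C3

Compute the Cartan integers a_ij = 2(alpha_i, alpha_j)/(alpha_j, alpha_j); the resulting 3x3 Cartan matrix is
[[2, 0, -1], [0, 2, -2], [-1, -1, 2]].
The roots have two lengths (squared-length ratio 2:1); the short ones are alpha_{1,3}. The associated Dynkin diagram is a chain of 3 nodes with a double edge at one end; the terminal node there is the unique long simple root (C_3), so the type is C_3 (the algebra sp(6)).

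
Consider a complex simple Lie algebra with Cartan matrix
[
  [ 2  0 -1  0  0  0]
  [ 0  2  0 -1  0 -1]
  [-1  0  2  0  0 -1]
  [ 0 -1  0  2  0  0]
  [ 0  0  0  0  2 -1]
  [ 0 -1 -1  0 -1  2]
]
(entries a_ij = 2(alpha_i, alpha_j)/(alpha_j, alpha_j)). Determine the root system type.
E_6

The matrix has rank 6 with 2's on the diagonal. Reading the off-diagonal entries as Dynkin edges (a single edge where a_ij = a_ji = -1; a double or triple edge where a_ij * a_ji = 2 or 3), the diagram is a chain of 5 nodes with one extra node attached to the third node from one end (E_6). One simple-root ordering that puts it in standard form is (alpha_1, alpha_5, alpha_3, alpha_6, alpha_2, alpha_4). So the algebra is type E_6.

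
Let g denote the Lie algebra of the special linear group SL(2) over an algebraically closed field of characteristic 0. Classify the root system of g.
This is sl(2), which has dimension 2^2 - 1 = 3 and rank 2 - 1 = 1 (a Cartan subalgebra is the diagonal traceless matrices). In the classification of classical Lie algebras, the special linear algebra sl(n+1) has type A_n; here n = 1, so the Dynkin diagram is a chain of 1 nodes with single edges (A_1). Hence the type is A_1.

A_1 (sl(2))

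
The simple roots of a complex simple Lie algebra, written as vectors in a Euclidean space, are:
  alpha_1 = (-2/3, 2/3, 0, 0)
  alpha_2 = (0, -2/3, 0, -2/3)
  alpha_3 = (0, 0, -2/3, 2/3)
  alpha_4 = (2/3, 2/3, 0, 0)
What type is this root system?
D4

Compute the Cartan integers a_ij = 2(alpha_i, alpha_j)/(alpha_j, alpha_j); the resulting 4x4 Cartan matrix is
[[2, -1, 0, 0], [-1, 2, -1, -1], [0, -1, 2, 0], [0, -1, 0, 2]].
All simple roots have the same length, so the diagram is simply laced. The associated Dynkin diagram is a chain of 2 nodes with a fork of two nodes at one end (D_4), so the type is D_4 (the algebra so(8)).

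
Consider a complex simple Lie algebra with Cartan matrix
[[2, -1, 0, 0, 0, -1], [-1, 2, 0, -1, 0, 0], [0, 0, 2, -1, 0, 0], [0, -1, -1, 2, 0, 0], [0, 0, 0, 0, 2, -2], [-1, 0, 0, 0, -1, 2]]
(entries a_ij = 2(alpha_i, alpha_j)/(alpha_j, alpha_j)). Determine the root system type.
C6

The matrix has rank 6 with 2's on the diagonal. Reading the off-diagonal entries as Dynkin edges (a single edge where a_ij = a_ji = -1; a double or triple edge where a_ij * a_ji = 2 or 3), the diagram is a chain of 6 nodes with a double edge at one end; the terminal node there is the unique long simple root (C_6). One simple-root ordering that puts it in standard form is (alpha_3, alpha_4, alpha_2, alpha_1, alpha_6, alpha_5). So the algebra is type C_6, i.e. sp(12).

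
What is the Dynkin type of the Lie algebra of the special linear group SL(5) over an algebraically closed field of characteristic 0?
This is sl(5), which has dimension 5^2 - 1 = 24 and rank 5 - 1 = 4 (a Cartan subalgebra is the diagonal traceless matrices). In the classification of classical Lie algebras, the special linear algebra sl(n+1) has type A_n; here n = 4, so the Dynkin diagram is a chain of 4 nodes with single edges (A_4). Hence the type is A_4.

A_4 (sl(5))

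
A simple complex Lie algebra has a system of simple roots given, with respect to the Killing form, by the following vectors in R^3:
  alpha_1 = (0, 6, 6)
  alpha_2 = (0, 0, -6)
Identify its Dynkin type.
B_2

Compute the Cartan integers a_ij = 2(alpha_i, alpha_j)/(alpha_j, alpha_j); the resulting 2x2 Cartan matrix is
[[2, -2], [-1, 2]].
The roots have two lengths (squared-length ratio 2:1); the short ones are alpha_{2}. The associated Dynkin diagram is a chain of 2 nodes with a double edge at one end; the terminal node there is the unique short simple root (B_2), so the type is B_2 (the algebra so(5)).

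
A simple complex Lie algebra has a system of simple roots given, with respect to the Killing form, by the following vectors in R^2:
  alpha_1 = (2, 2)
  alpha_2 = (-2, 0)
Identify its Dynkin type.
type B_2

Compute the Cartan integers a_ij = 2(alpha_i, alpha_j)/(alpha_j, alpha_j); the resulting 2x2 Cartan matrix is
[[2, -2], [-1, 2]].
The roots have two lengths (squared-length ratio 2:1); the short ones are alpha_{2}. The associated Dynkin diagram is a chain of 2 nodes with a double edge at one end; the terminal node there is the unique short simple root (B_2), so the type is B_2 (the algebra so(5)).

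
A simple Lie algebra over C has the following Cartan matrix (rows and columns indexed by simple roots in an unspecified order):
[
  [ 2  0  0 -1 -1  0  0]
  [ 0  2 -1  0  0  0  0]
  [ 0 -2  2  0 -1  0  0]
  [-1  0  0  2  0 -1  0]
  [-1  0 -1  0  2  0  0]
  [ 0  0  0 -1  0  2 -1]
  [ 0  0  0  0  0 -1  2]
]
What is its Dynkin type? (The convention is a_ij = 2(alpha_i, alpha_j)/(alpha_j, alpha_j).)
B_7

The matrix has rank 7 with 2's on the diagonal. Reading the off-diagonal entries as Dynkin edges (a single edge where a_ij = a_ji = -1; a double or triple edge where a_ij * a_ji = 2 or 3), the diagram is a chain of 7 nodes with a double edge at one end; the terminal node there is the unique short simple root (B_7). One simple-root ordering that puts it in standard form is (alpha_7, alpha_6, alpha_4, alpha_1, alpha_5, alpha_3, alpha_2). So the algebra is type B_7, i.e. so(15).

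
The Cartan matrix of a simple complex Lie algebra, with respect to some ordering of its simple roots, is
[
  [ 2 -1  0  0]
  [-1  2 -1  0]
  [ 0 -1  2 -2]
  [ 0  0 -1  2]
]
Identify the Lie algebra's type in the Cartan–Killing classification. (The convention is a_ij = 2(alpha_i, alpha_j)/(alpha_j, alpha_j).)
B_4 (so(9))

The matrix has rank 4 with 2's on the diagonal. Reading the off-diagonal entries as Dynkin edges (a single edge where a_ij = a_ji = -1; a double or triple edge where a_ij * a_ji = 2 or 3), the diagram is a chain of 4 nodes with a double edge at one end; the terminal node there is the unique short simple root (B_4). One simple-root ordering that puts it in standard form is (alpha_1, alpha_2, alpha_3, alpha_4). So the algebra is type B_4, i.e. so(9).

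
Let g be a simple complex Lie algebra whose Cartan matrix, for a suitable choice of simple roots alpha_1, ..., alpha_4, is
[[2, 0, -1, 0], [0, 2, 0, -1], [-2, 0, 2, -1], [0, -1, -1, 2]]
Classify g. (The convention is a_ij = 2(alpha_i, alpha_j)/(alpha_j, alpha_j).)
B_4

The matrix has rank 4 with 2's on the diagonal. Reading the off-diagonal entries as Dynkin edges (a single edge where a_ij = a_ji = -1; a double or triple edge where a_ij * a_ji = 2 or 3), the diagram is a chain of 4 nodes with a double edge at one end; the terminal node there is the unique short simple root (B_4). One simple-root ordering that puts it in standard form is (alpha_2, alpha_4, alpha_3, alpha_1). So the algebra is type B_4, i.e. so(9).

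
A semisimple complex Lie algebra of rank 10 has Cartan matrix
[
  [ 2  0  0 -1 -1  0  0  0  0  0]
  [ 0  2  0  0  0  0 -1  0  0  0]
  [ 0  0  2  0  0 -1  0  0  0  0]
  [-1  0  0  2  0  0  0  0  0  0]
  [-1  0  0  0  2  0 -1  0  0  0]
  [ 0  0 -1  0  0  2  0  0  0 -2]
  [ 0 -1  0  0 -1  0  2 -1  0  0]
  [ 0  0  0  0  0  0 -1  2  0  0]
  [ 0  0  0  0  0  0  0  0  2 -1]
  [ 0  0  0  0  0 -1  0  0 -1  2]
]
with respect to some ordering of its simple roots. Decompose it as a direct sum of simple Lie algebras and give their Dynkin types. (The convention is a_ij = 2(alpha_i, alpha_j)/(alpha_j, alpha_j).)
D_6 ⊕ F_4

The diagram associated to this matrix has two connected components: the simple roots {alpha_1, alpha_2, alpha_4, alpha_5, alpha_7, alpha_8} form a chain of 4 nodes with a fork of two nodes at one end (D_6), and {alpha_3, alpha_6, alpha_9, alpha_10} form a chain of 4 nodes with a double edge between the middle two (F_4). A semisimple Lie algebra decomposes uniquely as the direct sum of simple ideals, one per connected component of its Dynkin diagram, so g ≅ D_6 ⊕ F_4 (dimension 66 + 52 = 118).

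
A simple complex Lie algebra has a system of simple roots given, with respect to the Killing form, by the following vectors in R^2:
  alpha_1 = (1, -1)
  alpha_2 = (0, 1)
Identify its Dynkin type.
Compute the Cartan integers a_ij = 2(alpha_i, alpha_j)/(alpha_j, alpha_j); the resulting 2x2 Cartan matrix is
[[2, -2], [-1, 2]].
The roots have two lengths (squared-length ratio 2:1); the short ones are alpha_{2}. The associated Dynkin diagram is a chain of 2 nodes with a double edge at one end; the terminal node there is the unique short simple root (B_2), so the type is B_2 (the algebra so(5)).

type B_2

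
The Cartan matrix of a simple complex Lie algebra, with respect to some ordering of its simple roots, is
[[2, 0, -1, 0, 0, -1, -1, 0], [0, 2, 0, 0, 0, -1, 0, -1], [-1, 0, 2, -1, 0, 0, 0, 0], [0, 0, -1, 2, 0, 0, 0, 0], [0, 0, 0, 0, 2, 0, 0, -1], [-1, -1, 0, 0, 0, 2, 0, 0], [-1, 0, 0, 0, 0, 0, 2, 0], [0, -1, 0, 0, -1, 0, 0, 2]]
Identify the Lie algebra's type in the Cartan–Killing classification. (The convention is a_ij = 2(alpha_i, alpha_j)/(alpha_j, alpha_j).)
The matrix has rank 8 with 2's on the diagonal. Reading the off-diagonal entries as Dynkin edges (a single edge where a_ij = a_ji = -1; a double or triple edge where a_ij * a_ji = 2 or 3), the diagram is a chain of 7 nodes with one extra node attached to the third node from one end (E_8). One simple-root ordering that puts it in standard form is (alpha_4, alpha_7, alpha_3, alpha_1, alpha_6, alpha_2, alpha_8, alpha_5). So the algebra is type E_8.

E8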